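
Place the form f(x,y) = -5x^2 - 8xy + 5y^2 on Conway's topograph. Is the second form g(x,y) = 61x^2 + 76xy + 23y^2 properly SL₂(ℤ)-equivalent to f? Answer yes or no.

D₁ = 164, D₂ = 164
river cycle of f (length 6): (5, 8, -5), (-5, 12, 1), (1, 12, -5), (-5, 8, 5), (5, 12, -1), (-1, 12, 5)
river cycle of g (length 6): (1, 12, -5), (-5, 8, 5), (5, 12, -1), (-1, 12, 5), (5, 8, -5), (-5, 12, 1)
cycles coincide ⇒ equivalent

yes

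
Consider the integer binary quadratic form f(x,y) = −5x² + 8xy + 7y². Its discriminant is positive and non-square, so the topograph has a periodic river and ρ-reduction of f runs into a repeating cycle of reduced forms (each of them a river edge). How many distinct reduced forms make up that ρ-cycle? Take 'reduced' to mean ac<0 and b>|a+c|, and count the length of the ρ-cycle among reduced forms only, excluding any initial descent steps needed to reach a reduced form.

D = 204, ⌊√D⌋ = 14
river: ρ → (7,6,-6)
river: ρ → (-6,6,7)
river: ρ → (7,8,-5)
river: ρ → (-5,12,3)
river: ρ → (3,12,-5)
river: ρ → (-5,8,7)
ρ-cycle length = 6 (tail of 0 descent steps not counted)

6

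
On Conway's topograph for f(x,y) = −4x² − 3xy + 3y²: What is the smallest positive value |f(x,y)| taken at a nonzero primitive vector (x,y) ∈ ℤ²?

descent: ρ → (3,3,-4)  [lands on river]
river: ρ → (-4,5,2)
river: ρ → (2,7,-1)
river: ρ → (-1,7,2)
river: ρ → (2,5,-4)
river: ρ → (-4,3,3)
closes: descent 1, river 6
min |a| on river = 1

1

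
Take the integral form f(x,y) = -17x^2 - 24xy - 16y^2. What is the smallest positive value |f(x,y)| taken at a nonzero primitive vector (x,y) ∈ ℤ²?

translate: b→-10 (≡24 mod 34), so (17,24,16)→(17,-10,9)
flip: (17,-10,9)→(9,10,17)
translate: b→-8 (≡10 mod 18), so (9,10,17)→(9,-8,16)
reduced (well bottom): (9,-8,16) with a≤c, −a<b≤a
well minimum |f| = |-9| = 9 (negative-definite)

9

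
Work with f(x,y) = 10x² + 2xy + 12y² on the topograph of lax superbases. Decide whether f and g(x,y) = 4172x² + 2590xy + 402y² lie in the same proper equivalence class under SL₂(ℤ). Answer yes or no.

D₁ = -476, D₂ = -476
f: reduced (well bottom): (10,2,12) with a≤c, −a<b≤a
g: flip: (4172,2590,402)→(402,-2590,4172)
g: translate: b→-178 (≡-2590 mod 804), so (402,-2590,4172)→(402,-178,20)
g: flip: (402,-178,20)→(20,178,402)
g: translate: b→18 (≡178 mod 40), so (20,178,402)→(20,18,10)
g: flip: (20,18,10)→(10,-18,20)
g: translate: b→2 (≡-18 mod 20), so (10,-18,20)→(10,2,12)
g: reduced (well bottom): (10,2,12) with a≤c, −a<b≤a
reduced forms (10, 2, 12) vs (10, 2, 12) ⇒ equivalent

yes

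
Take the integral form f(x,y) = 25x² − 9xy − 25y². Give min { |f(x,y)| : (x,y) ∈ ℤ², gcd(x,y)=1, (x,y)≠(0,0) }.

descent: ρ → (-25,9,25)  [lands on river]
river: ρ → (25,41,-9)
river: ρ → (-9,49,5)
river: ρ → (5,41,-45)
river: ρ → (-45,49,1)
river: ρ → (1,49,-45)
river: ρ → (-45,41,5)
river: ρ → (5,49,-9)
river: ρ → (-9,41,25)
river: ρ → (25,9,-25)
river: ρ → (-25,41,9)
river: ρ → (9,49,-5)
river: ρ → (-5,41,45)
river: ρ → (45,49,-1)
river: ρ → (-1,49,45)
river: ρ → (45,41,-5)
river: ρ → (-5,49,9)
river: ρ → (9,41,-25)
closes: descent 1, river 18
min |a| on river = 1

1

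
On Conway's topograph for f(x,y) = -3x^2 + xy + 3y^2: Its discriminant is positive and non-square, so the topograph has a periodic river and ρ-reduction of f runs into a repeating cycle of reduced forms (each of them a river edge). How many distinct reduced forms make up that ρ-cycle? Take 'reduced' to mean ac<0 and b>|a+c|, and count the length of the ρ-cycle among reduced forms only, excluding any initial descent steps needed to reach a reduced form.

D = 37, ⌊√D⌋ = 6
river: ρ → (3,5,-1)
river: ρ → (-1,5,3)
river: ρ → (3,1,-3)
river: ρ → (-3,5,1)
river: ρ → (1,5,-3)
river: ρ → (-3,1,3)
ρ-cycle length = 6 (tail of 0 descent steps not counted)

6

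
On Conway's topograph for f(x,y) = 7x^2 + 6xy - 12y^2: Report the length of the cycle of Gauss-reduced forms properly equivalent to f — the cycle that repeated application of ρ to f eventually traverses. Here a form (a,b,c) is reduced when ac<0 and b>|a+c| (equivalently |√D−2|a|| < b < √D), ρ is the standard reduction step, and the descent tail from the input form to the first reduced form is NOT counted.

D = 372, ⌊√D⌋ = 19
river: ρ → (-12,18,1)
river: ρ → (1,18,-12)
river: ρ → (-12,6,7)
river: ρ → (7,8,-11)
river: ρ → (-11,14,4)
river: ρ → (4,18,-3)
river: ρ → (-3,18,4)
river: ρ → (4,14,-11)
river: ρ → (-11,8,7)
river: ρ → (7,6,-12)
ρ-cycle length = 10 (tail of 0 descent steps not counted)

10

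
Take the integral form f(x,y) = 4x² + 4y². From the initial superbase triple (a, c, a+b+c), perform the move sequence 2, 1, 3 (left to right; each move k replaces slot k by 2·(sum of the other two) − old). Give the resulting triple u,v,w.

start (4,4,8) = (f(1,0),f(0,1),f(1,1))
replace slot 2: 2·(4+8) − 4 = 20 → (4,20,8)
replace slot 1: 2·(20+8) − 4 = 52 → (52,20,8)
replace slot 3: 2·(52+20) − 8 = 136 → (52,20,136)

52,20,136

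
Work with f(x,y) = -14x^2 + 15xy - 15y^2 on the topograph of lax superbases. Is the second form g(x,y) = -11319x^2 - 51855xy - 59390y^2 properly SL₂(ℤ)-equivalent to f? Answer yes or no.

D₁ = -615, D₂ = -615
f is negative-definite; reduce −f:
−f: translate: b→13 (≡-15 mod 28), so (14,-15,15)→(14,13,14)
−f: reduced (well bottom): (14,13,14) with a≤c, −a<b≤a
flip sign back: reduced form of f is (-14,-13,-14)
g is negative-definite; reduce −g:
−g: translate: b→6579 (≡51855 mod 22638), so (11319,51855,59390)→(11319,6579,956)
−g: flip: (11319,6579,956)→(956,-6579,11319)
−g: translate: b→-843 (≡-6579 mod 1912), so (956,-6579,11319)→(956,-843,186)
−g: flip: (956,-843,186)→(186,843,956)
−g: translate: b→99 (≡843 mod 372), so (186,843,956)→(186,99,14)
−g: flip: (186,99,14)→(14,-99,186)
−g: translate: b→13 (≡-99 mod 28), so (14,-99,186)→(14,13,14)
−g: reduced (well bottom): (14,13,14) with a≤c, −a<b≤a
flip sign back: reduced form of g is (-14,-13,-14)
reduced forms (-14, -13, -14) vs (-14, -13, -14) ⇒ equivalent

yes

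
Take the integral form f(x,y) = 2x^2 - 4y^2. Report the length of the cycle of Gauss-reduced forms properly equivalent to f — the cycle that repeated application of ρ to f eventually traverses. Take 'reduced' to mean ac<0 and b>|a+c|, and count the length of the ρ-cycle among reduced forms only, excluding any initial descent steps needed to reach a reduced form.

D = 32, ⌊√D⌋ = 5
descent: ρ → (-4,0,2)
descent: ρ → (2,4,-2)  [lands on river]
river: ρ → (-2,4,2)
ρ-cycle length = 2 (tail of 2 descent steps not counted)

2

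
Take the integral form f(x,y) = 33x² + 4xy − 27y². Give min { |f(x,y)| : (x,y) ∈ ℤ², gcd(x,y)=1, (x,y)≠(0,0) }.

descent: ρ → (-27,50,10)  [lands on river]
river: ρ → (10,50,-27)
river: ρ → (-27,58,2)
river: ρ → (2,58,-27)
closes: descent 1, river 4
min |a| on river = 2

2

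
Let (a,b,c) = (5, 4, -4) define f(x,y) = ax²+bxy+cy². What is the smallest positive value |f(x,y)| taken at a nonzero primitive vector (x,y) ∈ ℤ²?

river: ρ → (-4,4,5)
river: ρ → (5,6,-3)
river: ρ → (-3,6,5)
river: ρ → (5,4,-4)
closes: descent 0, river 4
min |a| on river = 3

3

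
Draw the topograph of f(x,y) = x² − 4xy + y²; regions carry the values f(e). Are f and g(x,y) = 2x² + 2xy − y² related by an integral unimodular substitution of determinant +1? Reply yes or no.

D₁ = 12, D₂ = 12
river cycle of f (length 2): (1, 2, -2), (-2, 2, 1)
river cycle of g (length 2): (-1, 2, 2), (2, 2, -1)
cycles differ ⇒ inequivalent

no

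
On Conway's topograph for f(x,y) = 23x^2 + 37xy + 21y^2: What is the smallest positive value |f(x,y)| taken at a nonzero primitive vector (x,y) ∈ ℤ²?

translate: b→-9 (≡37 mod 46), so (23,37,21)→(23,-9,7)
flip: (23,-9,7)→(7,9,23)
translate: b→-5 (≡9 mod 14), so (7,9,23)→(7,-5,21)
reduced (well bottom): (7,-5,21) with a≤c, −a<b≤a
well minimum = a = 7

7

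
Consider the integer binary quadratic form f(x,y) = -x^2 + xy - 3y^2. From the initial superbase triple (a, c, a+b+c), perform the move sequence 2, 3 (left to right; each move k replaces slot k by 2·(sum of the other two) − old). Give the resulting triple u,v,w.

start (-1,-3,-3) = (f(1,0),f(0,1),f(1,1))
replace slot 2: 2·((-1)+(-3)) − (-3) = -5 → (-1,-5,-3)
replace slot 3: 2·((-1)+(-5)) − (-3) = -9 → (-1,-5,-9)

-1,-5,-9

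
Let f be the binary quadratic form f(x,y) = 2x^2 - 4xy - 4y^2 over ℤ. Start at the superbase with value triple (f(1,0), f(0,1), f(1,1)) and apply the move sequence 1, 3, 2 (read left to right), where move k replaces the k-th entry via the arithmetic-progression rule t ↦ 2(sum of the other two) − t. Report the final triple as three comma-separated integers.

start (2,-4,-6) = (f(1,0),f(0,1),f(1,1))
replace slot 1: 2·((-4)+(-6)) − 2 = -22 → (-22,-4,-6)
replace slot 3: 2·((-22)+(-4)) − (-6) = -46 → (-22,-4,-46)
replace slot 2: 2·((-22)+(-46)) − (-4) = -132 → (-22,-132,-46)

-22,-132,-46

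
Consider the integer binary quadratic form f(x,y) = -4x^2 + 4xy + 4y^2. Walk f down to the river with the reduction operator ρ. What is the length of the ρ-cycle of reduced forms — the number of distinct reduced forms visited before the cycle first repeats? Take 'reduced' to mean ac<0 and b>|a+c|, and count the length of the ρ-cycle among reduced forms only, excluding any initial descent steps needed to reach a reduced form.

D = 80, ⌊√D⌋ = 8
river: ρ → (4,4,-4)
river: ρ → (-4,4,4)
ρ-cycle length = 2 (tail of 0 descent steps not counted)

2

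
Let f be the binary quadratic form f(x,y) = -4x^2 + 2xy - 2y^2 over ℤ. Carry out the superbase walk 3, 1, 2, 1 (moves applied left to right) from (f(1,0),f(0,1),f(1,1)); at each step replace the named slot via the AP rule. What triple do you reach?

start (-4,-2,-4) = (f(1,0),f(0,1),f(1,1))
replace slot 3: 2·((-4)+(-2)) − (-4) = -8 → (-4,-2,-8)
replace slot 1: 2·((-2)+(-8)) − (-4) = -16 → (-16,-2,-8)
replace slot 2: 2·((-16)+(-8)) − (-2) = -46 → (-16,-46,-8)
replace slot 1: 2·((-46)+(-8)) − (-16) = -92 → (-92,-46,-8)

-92,-46,-8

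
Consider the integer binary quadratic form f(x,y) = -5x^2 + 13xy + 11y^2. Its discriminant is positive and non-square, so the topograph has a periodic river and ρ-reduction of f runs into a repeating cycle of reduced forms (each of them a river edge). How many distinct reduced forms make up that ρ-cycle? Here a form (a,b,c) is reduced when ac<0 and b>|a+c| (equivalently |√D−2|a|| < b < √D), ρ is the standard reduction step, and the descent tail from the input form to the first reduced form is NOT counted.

D = 389, ⌊√D⌋ = 19
river: ρ → (11,9,-7)
river: ρ → (-7,19,1)
river: ρ → (1,19,-7)
river: ρ → (-7,9,11)
river: ρ → (11,13,-5)
river: ρ → (-5,17,5)
river: ρ → (5,13,-11)
river: ρ → (-11,9,7)
river: ρ → (7,19,-1)
river: ρ → (-1,19,7)
river: ρ → (7,9,-11)
river: ρ → (-11,13,5)
river: ρ → (5,17,-5)
river: ρ → (-5,13,11)
ρ-cycle length = 14 (tail of 0 descent steps not counted)

14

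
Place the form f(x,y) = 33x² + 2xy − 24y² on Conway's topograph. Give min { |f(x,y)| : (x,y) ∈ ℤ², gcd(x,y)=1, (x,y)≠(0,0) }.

descent: ρ → (-24,46,11)  [lands on river]
river: ρ → (11,42,-32)
river: ρ → (-32,22,21)
river: ρ → (21,20,-33)
river: ρ → (-33,46,8)
river: ρ → (8,50,-21)
river: ρ → (-21,34,24)
river: ρ → (24,14,-31)
river: ρ → (-31,48,7)
river: ρ → (7,50,-24)
closes: descent 1, river 10
min |a| on river = 7

7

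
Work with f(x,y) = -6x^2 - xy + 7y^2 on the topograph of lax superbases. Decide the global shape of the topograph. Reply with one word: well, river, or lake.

D = b²−4ac = (-1)² − 4·(-6)·7 = 169
D = 13² is a perfect square ⇒ form factors over ℤ ⇒ lakes

lake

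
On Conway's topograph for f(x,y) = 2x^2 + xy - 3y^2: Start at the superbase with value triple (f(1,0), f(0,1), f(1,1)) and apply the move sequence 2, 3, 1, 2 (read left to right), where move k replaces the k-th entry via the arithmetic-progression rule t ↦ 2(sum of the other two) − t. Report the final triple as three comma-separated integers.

start (2,-3,0) = (f(1,0),f(0,1),f(1,1))
replace slot 2: 2·(2+0) − (-3) = 7 → (2,7,0)
replace slot 3: 2·(2+7) − 0 = 18 → (2,7,18)
replace slot 1: 2·(7+18) − 2 = 48 → (48,7,18)
replace slot 2: 2·(48+18) − 7 = 125 → (48,125,18)

48,125,18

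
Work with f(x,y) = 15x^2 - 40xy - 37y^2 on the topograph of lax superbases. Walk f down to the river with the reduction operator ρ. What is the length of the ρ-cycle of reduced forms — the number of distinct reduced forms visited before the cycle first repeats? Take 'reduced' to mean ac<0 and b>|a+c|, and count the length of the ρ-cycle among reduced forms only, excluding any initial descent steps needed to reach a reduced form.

D = 3820, ⌊√D⌋ = 61
descent: ρ → (-37,40,15)  [lands on river]
river: ρ → (15,50,-22)
river: ρ → (-22,38,27)
river: ρ → (27,16,-33)
river: ρ → (-33,50,10)
river: ρ → (10,50,-33)
river: ρ → (-33,16,27)
river: ρ → (27,38,-22)
river: ρ → (-22,50,15)
river: ρ → (15,40,-37)
river: ρ → (-37,34,18)
river: ρ → (18,38,-33)
river: ρ → (-33,28,23)
river: ρ → (23,18,-38)
river: ρ → (-38,58,3)
river: ρ → (3,56,-57)
river: ρ → (-57,58,2)
river: ρ → (2,58,-57)
river: ρ → (-57,56,3)
river: ρ → (3,58,-38)
river: ρ → (-38,18,23)
river: ρ → (23,28,-33)
river: ρ → (-33,38,18)
river: ρ → (18,34,-37)
ρ-cycle length = 24 (tail of 1 descent step not counted)

24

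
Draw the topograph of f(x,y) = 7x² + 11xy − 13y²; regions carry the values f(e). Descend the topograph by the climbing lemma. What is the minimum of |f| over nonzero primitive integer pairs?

river: ρ → (-13,15,5)
river: ρ → (5,15,-13)
river: ρ → (-13,11,7)
river: ρ → (7,17,-7)
river: ρ → (-7,11,13)
river: ρ → (13,15,-5)
river: ρ → (-5,15,13)
river: ρ → (13,11,-7)
river: ρ → (-7,17,7)
river: ρ → (7,11,-13)
closes: descent 0, river 10
min |a| on river = 5

5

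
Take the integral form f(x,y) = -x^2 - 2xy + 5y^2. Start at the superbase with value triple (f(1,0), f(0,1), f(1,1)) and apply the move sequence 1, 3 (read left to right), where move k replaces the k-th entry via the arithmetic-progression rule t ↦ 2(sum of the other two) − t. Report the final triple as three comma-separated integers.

start (-1,5,2) = (f(1,0),f(0,1),f(1,1))
replace slot 1: 2·(5+2) − (-1) = 15 → (15,5,2)
replace slot 3: 2·(15+5) − 2 = 38 → (15,5,38)

15,5,38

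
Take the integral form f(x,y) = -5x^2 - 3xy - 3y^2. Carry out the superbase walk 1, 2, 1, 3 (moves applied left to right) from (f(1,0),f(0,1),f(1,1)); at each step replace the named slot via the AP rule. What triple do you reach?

start (-5,-3,-11) = (f(1,0),f(0,1),f(1,1))
replace slot 1: 2·((-3)+(-11)) − (-5) = -23 → (-23,-3,-11)
replace slot 2: 2·((-23)+(-11)) − (-3) = -65 → (-23,-65,-11)
replace slot 1: 2·((-65)+(-11)) − (-23) = -129 → (-129,-65,-11)
replace slot 3: 2·((-129)+(-65)) − (-11) = -377 → (-129,-65,-377)

-129,-65,-377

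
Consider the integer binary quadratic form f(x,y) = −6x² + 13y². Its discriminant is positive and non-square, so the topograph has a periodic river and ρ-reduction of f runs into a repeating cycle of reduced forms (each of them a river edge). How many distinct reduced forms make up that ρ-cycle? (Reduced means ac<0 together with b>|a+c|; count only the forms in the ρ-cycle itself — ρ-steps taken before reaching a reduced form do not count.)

D = 312, ⌊√D⌋ = 17
descent: ρ → (13,0,-6)
descent: ρ → (-6,12,7)  [lands on river]
river: ρ → (7,16,-2)
river: ρ → (-2,16,7)
river: ρ → (7,12,-6)
ρ-cycle length = 4 (tail of 2 descent steps not counted)

4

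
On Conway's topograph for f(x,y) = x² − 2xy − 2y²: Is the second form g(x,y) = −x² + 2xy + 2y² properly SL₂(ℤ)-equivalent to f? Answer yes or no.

D₁ = 12, D₂ = 12
river cycle of f (length 2): (-2, 2, 1), (1, 2, -2)
river cycle of g (length 2): (2, 2, -1), (-1, 2, 2)
cycles differ ⇒ inequivalent

no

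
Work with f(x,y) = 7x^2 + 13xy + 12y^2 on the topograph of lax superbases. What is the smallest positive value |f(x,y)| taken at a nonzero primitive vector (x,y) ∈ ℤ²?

translate: b→-1 (≡13 mod 14), so (7,13,12)→(7,-1,6)
flip: (7,-1,6)→(6,1,7)
reduced (well bottom): (6,1,7) with a≤c, −a<b≤a
well minimum = a = 6

6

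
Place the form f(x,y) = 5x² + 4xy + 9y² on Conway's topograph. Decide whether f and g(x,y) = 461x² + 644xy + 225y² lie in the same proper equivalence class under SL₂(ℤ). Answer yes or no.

D₁ = -164, D₂ = -164
f: reduced (well bottom): (5,4,9) with a≤c, −a<b≤a
g: translate: b→-278 (≡644 mod 922), so (461,644,225)→(461,-278,42)
g: flip: (461,-278,42)→(42,278,461)
g: translate: b→26 (≡278 mod 84), so (42,278,461)→(42,26,5)
g: flip: (42,26,5)→(5,-26,42)
g: translate: b→4 (≡-26 mod 10), so (5,-26,42)→(5,4,9)
g: reduced (well bottom): (5,4,9) with a≤c, −a<b≤a
reduced forms (5, 4, 9) vs (5, 4, 9) ⇒ equivalent

yes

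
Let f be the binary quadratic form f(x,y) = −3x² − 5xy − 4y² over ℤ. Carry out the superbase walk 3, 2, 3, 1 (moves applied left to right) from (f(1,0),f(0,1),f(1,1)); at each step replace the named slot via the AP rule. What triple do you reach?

start (-3,-4,-12) = (f(1,0),f(0,1),f(1,1))
replace slot 3: 2·((-3)+(-4)) − (-12) = -2 → (-3,-4,-2)
replace slot 2: 2·((-3)+(-2)) − (-4) = -6 → (-3,-6,-2)
replace slot 3: 2·((-3)+(-6)) − (-2) = -16 → (-3,-6,-16)
replace slot 1: 2·((-6)+(-16)) − (-3) = -41 → (-41,-6,-16)

-41,-6,-16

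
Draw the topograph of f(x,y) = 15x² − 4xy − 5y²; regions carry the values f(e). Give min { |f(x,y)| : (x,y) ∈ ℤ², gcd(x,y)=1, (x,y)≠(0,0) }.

descent: ρ → (-5,14,6)  [lands on river]
river: ρ → (6,10,-9)
river: ρ → (-9,8,7)
river: ρ → (7,6,-10)
river: ρ → (-10,14,3)
river: ρ → (3,16,-5)
closes: descent 1, river 6
min |a| on river = 3

3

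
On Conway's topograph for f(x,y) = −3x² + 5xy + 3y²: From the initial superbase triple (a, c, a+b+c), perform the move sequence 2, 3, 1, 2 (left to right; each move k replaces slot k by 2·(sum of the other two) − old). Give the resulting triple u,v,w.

start (-3,3,5) = (f(1,0),f(0,1),f(1,1))
replace slot 2: 2·((-3)+5) − 3 = 1 → (-3,1,5)
replace slot 3: 2·((-3)+1) − 5 = -9 → (-3,1,-9)
replace slot 1: 2·(1+(-9)) − (-3) = -13 → (-13,1,-9)
replace slot 2: 2·((-13)+(-9)) − 1 = -45 → (-13,-45,-9)

-13,-45,-9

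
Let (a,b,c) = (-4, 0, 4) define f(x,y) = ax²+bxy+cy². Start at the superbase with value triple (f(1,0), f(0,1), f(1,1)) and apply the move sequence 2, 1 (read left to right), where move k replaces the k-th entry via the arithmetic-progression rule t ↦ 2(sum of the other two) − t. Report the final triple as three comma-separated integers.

start (-4,4,0) = (f(1,0),f(0,1),f(1,1))
replace slot 2: 2·((-4)+0) − 4 = -12 → (-4,-12,0)
replace slot 1: 2·((-12)+0) − (-4) = -20 → (-20,-12,0)

-20,-12,0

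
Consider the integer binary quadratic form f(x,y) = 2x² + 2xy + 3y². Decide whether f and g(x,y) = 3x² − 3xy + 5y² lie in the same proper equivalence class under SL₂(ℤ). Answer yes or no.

D₁ = -20, D₂ = -51
discriminants differ ⇒ not SL₂(ℤ)-equivalent

no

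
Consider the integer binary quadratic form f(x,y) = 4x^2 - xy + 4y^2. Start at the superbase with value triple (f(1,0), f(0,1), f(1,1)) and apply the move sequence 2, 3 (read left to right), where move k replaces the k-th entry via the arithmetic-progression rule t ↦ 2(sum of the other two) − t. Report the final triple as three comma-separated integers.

start (4,4,7) = (f(1,0),f(0,1),f(1,1))
replace slot 2: 2·(4+7) − 4 = 18 → (4,18,7)
replace slot 3: 2·(4+18) − 7 = 37 → (4,18,37)

4,18,37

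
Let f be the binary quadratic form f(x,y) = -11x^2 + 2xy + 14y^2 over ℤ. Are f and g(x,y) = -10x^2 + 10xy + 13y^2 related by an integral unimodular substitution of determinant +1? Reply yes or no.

D₁ = 620, D₂ = 620
river cycle of f (length 4): (-11, 24, 1), (1, 24, -11), (-11, 20, 5), (5, 20, -11)
river cycle of g (length 8): (13, 16, -7), (-7, 12, 17), (17, 22, -2), (-2, 22, 17), (17, 12, -7), (-7, 16, 13), (13, 10, -10), (-10, 10, 13)
cycles differ ⇒ inequivalent

no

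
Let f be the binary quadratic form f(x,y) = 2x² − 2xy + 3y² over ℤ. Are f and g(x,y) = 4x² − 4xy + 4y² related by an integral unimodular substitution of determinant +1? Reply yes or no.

D₁ = -20, D₂ = -48
discriminants differ ⇒ not SL₂(ℤ)-equivalent

no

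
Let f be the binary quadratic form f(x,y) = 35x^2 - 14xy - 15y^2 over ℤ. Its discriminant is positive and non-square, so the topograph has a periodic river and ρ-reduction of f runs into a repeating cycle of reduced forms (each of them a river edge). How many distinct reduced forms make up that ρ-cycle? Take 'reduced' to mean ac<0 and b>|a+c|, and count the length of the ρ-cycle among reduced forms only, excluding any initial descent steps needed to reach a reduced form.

D = 2296, ⌊√D⌋ = 47
descent: ρ → (-15,44,6)  [lands on river]
river: ρ → (6,40,-29)
river: ρ → (-29,18,17)
river: ρ → (17,16,-30)
river: ρ → (-30,44,3)
river: ρ → (3,46,-15)
ρ-cycle length = 6 (tail of 1 descent step not counted)

6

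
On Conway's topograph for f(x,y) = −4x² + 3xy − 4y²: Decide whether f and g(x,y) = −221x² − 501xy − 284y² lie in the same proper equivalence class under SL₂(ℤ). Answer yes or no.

D₁ = -55, D₂ = -55
f is negative-definite; reduce −f:
−f: flip: (4,-3,4)→(4,3,4)
−f: reduced (well bottom): (4,3,4) with a≤c, −a<b≤a
flip sign back: reduced form of f is (-4,-3,-4)
g is negative-definite; reduce −g:
−g: translate: b→59 (≡501 mod 442), so (221,501,284)→(221,59,4)
−g: flip: (221,59,4)→(4,-59,221)
−g: translate: b→-3 (≡-59 mod 8), so (4,-59,221)→(4,-3,4)
−g: flip: (4,-3,4)→(4,3,4)
−g: reduced (well bottom): (4,3,4) with a≤c, −a<b≤a
flip sign back: reduced form of g is (-4,-3,-4)
reduced forms (-4, -3, -4) vs (-4, -3, -4) ⇒ equivalent

yes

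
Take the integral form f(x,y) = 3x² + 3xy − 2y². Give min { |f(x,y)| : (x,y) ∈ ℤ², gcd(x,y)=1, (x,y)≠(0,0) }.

river: ρ → (-2,5,1)
river: ρ → (1,5,-2)
river: ρ → (-2,3,3)
river: ρ → (3,3,-2)
closes: descent 0, river 4
min |a| on river = 1

1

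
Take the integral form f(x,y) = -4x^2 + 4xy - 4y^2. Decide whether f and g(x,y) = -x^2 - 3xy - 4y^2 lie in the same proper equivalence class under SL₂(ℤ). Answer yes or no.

D₁ = -48, D₂ = -7
discriminants differ ⇒ not SL₂(ℤ)-equivalent

no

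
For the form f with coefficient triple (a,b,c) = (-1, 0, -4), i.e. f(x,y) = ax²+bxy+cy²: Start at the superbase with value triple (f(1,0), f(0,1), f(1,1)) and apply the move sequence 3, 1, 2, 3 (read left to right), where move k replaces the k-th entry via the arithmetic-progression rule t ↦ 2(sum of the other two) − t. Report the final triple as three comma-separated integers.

start (-1,-4,-5) = (f(1,0),f(0,1),f(1,1))
replace slot 3: 2·((-1)+(-4)) − (-5) = -5 → (-1,-4,-5)
replace slot 1: 2·((-4)+(-5)) − (-1) = -17 → (-17,-4,-5)
replace slot 2: 2·((-17)+(-5)) − (-4) = -40 → (-17,-40,-5)
replace slot 3: 2·((-17)+(-40)) − (-5) = -109 → (-17,-40,-109)

-17,-40,-109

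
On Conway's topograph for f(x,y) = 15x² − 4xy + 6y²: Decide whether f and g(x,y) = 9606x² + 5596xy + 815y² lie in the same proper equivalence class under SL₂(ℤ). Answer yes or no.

D₁ = -344, D₂ = -344
f: flip: (15,-4,6)→(6,4,15)
f: reduced (well bottom): (6,4,15) with a≤c, −a<b≤a
g: flip: (9606,5596,815)→(815,-5596,9606)
g: translate: b→-706 (≡-5596 mod 1630), so (815,-5596,9606)→(815,-706,153)
g: flip: (815,-706,153)→(153,706,815)
g: translate: b→94 (≡706 mod 306), so (153,706,815)→(153,94,15)
g: flip: (153,94,15)→(15,-94,153)
g: translate: b→-4 (≡-94 mod 30), so (15,-94,153)→(15,-4,6)
g: flip: (15,-4,6)→(6,4,15)
g: reduced (well bottom): (6,4,15) with a≤c, −a<b≤a
reduced forms (6, 4, 15) vs (6, 4, 15) ⇒ equivalent

yes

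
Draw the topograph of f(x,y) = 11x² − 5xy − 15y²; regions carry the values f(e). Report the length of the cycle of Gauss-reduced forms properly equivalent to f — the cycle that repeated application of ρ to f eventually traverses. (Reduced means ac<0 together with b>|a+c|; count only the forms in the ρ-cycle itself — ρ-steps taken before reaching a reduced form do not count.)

D = 685, ⌊√D⌋ = 26
descent: ρ → (-15,5,11)  [lands on river]
river: ρ → (11,17,-9)
river: ρ → (-9,19,9)
river: ρ → (9,17,-11)
river: ρ → (-11,5,15)
river: ρ → (15,25,-1)
river: ρ → (-1,25,15)
river: ρ → (15,5,-11)
river: ρ → (-11,17,9)
river: ρ → (9,19,-9)
river: ρ → (-9,17,11)
river: ρ → (11,5,-15)
river: ρ → (-15,25,1)
river: ρ → (1,25,-15)
ρ-cycle length = 14 (tail of 1 descent step not counted)

14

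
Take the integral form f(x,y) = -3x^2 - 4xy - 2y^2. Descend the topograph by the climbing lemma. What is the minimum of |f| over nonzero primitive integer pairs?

translate: b→-2 (≡4 mod 6), so (3,4,2)→(3,-2,1)
flip: (3,-2,1)→(1,2,3)
translate: b→0 (≡2 mod 2), so (1,2,3)→(1,0,2)
reduced (well bottom): (1,0,2) with a≤c, −a<b≤a
well minimum |f| = |-1| = 1 (negative-definite)

1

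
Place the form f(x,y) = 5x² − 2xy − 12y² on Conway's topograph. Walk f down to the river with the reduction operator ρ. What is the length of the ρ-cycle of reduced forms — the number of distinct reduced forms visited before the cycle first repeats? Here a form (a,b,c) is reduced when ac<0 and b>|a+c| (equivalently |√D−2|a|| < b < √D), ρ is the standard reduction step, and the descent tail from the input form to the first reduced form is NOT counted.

D = 244, ⌊√D⌋ = 15
descent: ρ → (-12,2,5)
descent: ρ → (5,8,-9)  [lands on river]
river: ρ → (-9,10,4)
river: ρ → (4,14,-3)
river: ρ → (-3,10,12)
river: ρ → (12,14,-1)
river: ρ → (-1,14,12)
river: ρ → (12,10,-3)
river: ρ → (-3,14,4)
river: ρ → (4,10,-9)
river: ρ → (-9,8,5)
river: ρ → (5,12,-5)
river: ρ → (-5,8,9)
river: ρ → (9,10,-4)
river: ρ → (-4,14,3)
river: ρ → (3,10,-12)
river: ρ → (-12,14,1)
river: ρ → (1,14,-12)
river: ρ → (-12,10,3)
river: ρ → (3,14,-4)
river: ρ → (-4,10,9)
river: ρ → (9,8,-5)
river: ρ → (-5,12,5)
ρ-cycle length = 22 (tail of 2 descent steps not counted)

22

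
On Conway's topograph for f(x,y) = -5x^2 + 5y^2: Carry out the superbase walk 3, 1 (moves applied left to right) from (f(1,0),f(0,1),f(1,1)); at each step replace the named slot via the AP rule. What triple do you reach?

start (-5,5,0) = (f(1,0),f(0,1),f(1,1))
replace slot 3: 2·((-5)+5) − 0 = 0 → (-5,5,0)
replace slot 1: 2·(5+0) − (-5) = 15 → (15,5,0)

15,5,0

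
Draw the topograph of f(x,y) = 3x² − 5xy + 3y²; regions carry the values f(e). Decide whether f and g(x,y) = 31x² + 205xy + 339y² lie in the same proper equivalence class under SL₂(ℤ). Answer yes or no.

D₁ = -11, D₂ = -11
f: translate: b→1 (≡-5 mod 6), so (3,-5,3)→(3,1,1)
f: flip: (3,1,1)→(1,-1,3)
f: translate: b→1 (≡-1 mod 2), so (1,-1,3)→(1,1,3)
f: reduced (well bottom): (1,1,3) with a≤c, −a<b≤a
g: translate: b→19 (≡205 mod 62), so (31,205,339)→(31,19,3)
g: flip: (31,19,3)→(3,-19,31)
g: translate: b→-1 (≡-19 mod 6), so (3,-19,31)→(3,-1,1)
g: flip: (3,-1,1)→(1,1,3)
g: reduced (well bottom): (1,1,3) with a≤c, −a<b≤a
reduced forms (1, 1, 3) vs (1, 1, 3) ⇒ equivalent

yes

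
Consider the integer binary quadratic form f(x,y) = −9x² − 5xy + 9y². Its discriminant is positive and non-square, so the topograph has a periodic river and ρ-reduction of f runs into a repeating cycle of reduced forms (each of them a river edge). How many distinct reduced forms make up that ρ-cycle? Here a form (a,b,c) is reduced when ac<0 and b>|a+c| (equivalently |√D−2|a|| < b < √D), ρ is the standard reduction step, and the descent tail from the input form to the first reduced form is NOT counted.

D = 349, ⌊√D⌋ = 18
descent: ρ → (9,5,-9)  [lands on river]
river: ρ → (-9,13,5)
river: ρ → (5,17,-3)
river: ρ → (-3,13,15)
river: ρ → (15,17,-1)
river: ρ → (-1,17,15)
river: ρ → (15,13,-3)
river: ρ → (-3,17,5)
river: ρ → (5,13,-9)
river: ρ → (-9,5,9)
river: ρ → (9,13,-5)
river: ρ → (-5,17,3)
river: ρ → (3,13,-15)
river: ρ → (-15,17,1)
river: ρ → (1,17,-15)
river: ρ → (-15,13,3)
river: ρ → (3,17,-5)
river: ρ → (-5,13,9)
ρ-cycle length = 18 (tail of 1 descent step not counted)

18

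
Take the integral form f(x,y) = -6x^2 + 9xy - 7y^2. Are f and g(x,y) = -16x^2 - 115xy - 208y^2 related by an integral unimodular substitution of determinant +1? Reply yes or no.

D₁ = -87, D₂ = -87
f is negative-definite; reduce −f:
−f: translate: b→3 (≡-9 mod 12), so (6,-9,7)→(6,3,4)
−f: flip: (6,3,4)→(4,-3,6)
−f: reduced (well bottom): (4,-3,6) with a≤c, −a<b≤a
flip sign back: reduced form of f is (-4,3,-6)
g is negative-definite; reduce −g:
−g: translate: b→-13 (≡115 mod 32), so (16,115,208)→(16,-13,4)
−g: flip: (16,-13,4)→(4,13,16)
−g: translate: b→-3 (≡13 mod 8), so (4,13,16)→(4,-3,6)
−g: reduced (well bottom): (4,-3,6) with a≤c, −a<b≤a
flip sign back: reduced form of g is (-4,3,-6)
reduced forms (-4, 3, -6) vs (-4, 3, -6) ⇒ equivalent

yes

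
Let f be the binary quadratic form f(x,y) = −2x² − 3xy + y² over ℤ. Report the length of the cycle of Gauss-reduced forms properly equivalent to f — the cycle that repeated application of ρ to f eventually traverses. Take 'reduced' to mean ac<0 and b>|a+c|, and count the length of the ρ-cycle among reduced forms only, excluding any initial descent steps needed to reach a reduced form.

D = 17, ⌊√D⌋ = 4
descent: ρ → (1,3,-2)  [lands on river]
river: ρ → (-2,1,2)
river: ρ → (2,3,-1)
river: ρ → (-1,3,2)
river: ρ → (2,1,-2)
river: ρ → (-2,3,1)
ρ-cycle length = 6 (tail of 1 descent step not counted)

6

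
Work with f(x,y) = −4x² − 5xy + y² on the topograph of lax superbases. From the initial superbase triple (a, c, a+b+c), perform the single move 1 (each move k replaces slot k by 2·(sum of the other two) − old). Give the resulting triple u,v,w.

start (-4,1,-8) = (f(1,0),f(0,1),f(1,1))
replace slot 1: 2·(1+(-8)) − (-4) = -10 → (-10,1,-8)

-10,1,-8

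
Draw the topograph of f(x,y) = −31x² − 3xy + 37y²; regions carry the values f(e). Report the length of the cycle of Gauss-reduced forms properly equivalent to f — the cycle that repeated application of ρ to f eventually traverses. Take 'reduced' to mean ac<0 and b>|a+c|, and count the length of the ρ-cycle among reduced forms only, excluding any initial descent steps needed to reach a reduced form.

D = 4597, ⌊√D⌋ = 67
descent: ρ → (37,3,-31)
descent: ρ → (-31,59,9)  [lands on river]
river: ρ → (9,67,-3)
river: ρ → (-3,65,31)
river: ρ → (31,59,-9)
river: ρ → (-9,67,3)
river: ρ → (3,65,-31)
ρ-cycle length = 6 (tail of 2 descent steps not counted)

6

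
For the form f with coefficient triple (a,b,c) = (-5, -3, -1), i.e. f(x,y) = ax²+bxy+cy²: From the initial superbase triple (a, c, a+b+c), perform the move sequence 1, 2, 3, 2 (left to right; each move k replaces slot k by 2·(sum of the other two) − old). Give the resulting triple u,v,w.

start (-5,-1,-9) = (f(1,0),f(0,1),f(1,1))
replace slot 1: 2·((-1)+(-9)) − (-5) = -15 → (-15,-1,-9)
replace slot 2: 2·((-15)+(-9)) − (-1) = -47 → (-15,-47,-9)
replace slot 3: 2·((-15)+(-47)) − (-9) = -115 → (-15,-47,-115)
replace slot 2: 2·((-15)+(-115)) − (-47) = -213 → (-15,-213,-115)

-15,-213,-115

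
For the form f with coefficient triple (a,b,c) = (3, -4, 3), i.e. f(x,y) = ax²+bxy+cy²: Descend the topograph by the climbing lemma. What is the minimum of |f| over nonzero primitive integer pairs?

translate: b→2 (≡-4 mod 6), so (3,-4,3)→(3,2,2)
flip: (3,2,2)→(2,-2,3)
translate: b→2 (≡-2 mod 4), so (2,-2,3)→(2,2,3)
reduced (well bottom): (2,2,3) with a≤c, −a<b≤a
well minimum = a = 2

2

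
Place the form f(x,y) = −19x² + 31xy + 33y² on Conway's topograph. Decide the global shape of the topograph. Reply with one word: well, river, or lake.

D = b²−4ac = 31² − 4·(-19)·33 = 3469
D > 0 non-square ⇒ indefinite ⇒ periodic river

river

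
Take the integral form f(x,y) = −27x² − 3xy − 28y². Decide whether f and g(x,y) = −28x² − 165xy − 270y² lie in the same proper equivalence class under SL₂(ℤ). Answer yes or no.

D₁ = -3015, D₂ = -3015
f is negative-definite; reduce −f:
−f: reduced (well bottom): (27,3,28) with a≤c, −a<b≤a
flip sign back: reduced form of f is (-27,-3,-28)
g is negative-definite; reduce −g:
−g: translate: b→-3 (≡165 mod 56), so (28,165,270)→(28,-3,27)
−g: flip: (28,-3,27)→(27,3,28)
−g: reduced (well bottom): (27,3,28) with a≤c, −a<b≤a
flip sign back: reduced form of g is (-27,-3,-28)
reduced forms (-27, -3, -28) vs (-27, -3, -28) ⇒ equivalent

yes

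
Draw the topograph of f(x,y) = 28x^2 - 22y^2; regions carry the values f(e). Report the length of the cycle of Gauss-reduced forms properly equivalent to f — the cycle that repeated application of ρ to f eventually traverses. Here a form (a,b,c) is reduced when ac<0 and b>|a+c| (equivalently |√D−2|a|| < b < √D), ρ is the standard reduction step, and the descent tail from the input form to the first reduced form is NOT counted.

D = 2464, ⌊√D⌋ = 49
descent: ρ → (-22,44,6)  [lands on river]
river: ρ → (6,40,-36)
river: ρ → (-36,32,10)
river: ρ → (10,48,-4)
river: ρ → (-4,48,10)
river: ρ → (10,32,-36)
river: ρ → (-36,40,6)
river: ρ → (6,44,-22)
ρ-cycle length = 8 (tail of 1 descent step not counted)

8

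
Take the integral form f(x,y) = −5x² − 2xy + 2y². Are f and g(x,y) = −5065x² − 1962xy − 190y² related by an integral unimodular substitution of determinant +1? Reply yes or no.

D₁ = 44, D₂ = 44
river cycle of f (length 2): (2, 6, -1), (-1, 6, 2)
river cycle of g (length 2): (2, 6, -1), (-1, 6, 2)
cycles coincide ⇒ equivalent

yes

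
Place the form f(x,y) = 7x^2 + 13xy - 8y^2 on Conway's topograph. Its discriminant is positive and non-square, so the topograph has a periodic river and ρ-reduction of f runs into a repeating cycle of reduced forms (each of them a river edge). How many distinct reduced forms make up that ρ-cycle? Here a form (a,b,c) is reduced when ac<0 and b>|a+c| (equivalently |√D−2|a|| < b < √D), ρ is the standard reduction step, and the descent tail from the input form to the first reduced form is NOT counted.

D = 393, ⌊√D⌋ = 19
river: ρ → (-8,19,1)
river: ρ → (1,19,-8)
river: ρ → (-8,13,7)
river: ρ → (7,15,-6)
river: ρ → (-6,9,13)
river: ρ → (13,17,-2)
river: ρ → (-2,19,4)
river: ρ → (4,13,-14)
river: ρ → (-14,15,3)
river: ρ → (3,15,-14)
river: ρ → (-14,13,4)
river: ρ → (4,19,-2)
river: ρ → (-2,17,13)
river: ρ → (13,9,-6)
river: ρ → (-6,15,7)
river: ρ → (7,13,-8)
ρ-cycle length = 16 (tail of 0 descent steps not counted)

16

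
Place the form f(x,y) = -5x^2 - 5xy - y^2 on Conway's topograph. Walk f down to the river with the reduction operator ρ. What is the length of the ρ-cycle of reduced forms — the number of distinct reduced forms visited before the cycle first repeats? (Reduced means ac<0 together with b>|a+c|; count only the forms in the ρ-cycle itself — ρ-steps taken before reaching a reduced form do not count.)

D = 5, ⌊√D⌋ = 2
descent: ρ → (-1,1,1)  [lands on river]
river: ρ → (1,1,-1)
ρ-cycle length = 2 (tail of 1 descent step not counted)

2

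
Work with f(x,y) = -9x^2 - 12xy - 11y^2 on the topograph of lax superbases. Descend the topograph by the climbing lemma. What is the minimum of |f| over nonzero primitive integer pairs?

translate: b→-6 (≡12 mod 18), so (9,12,11)→(9,-6,8)
flip: (9,-6,8)→(8,6,9)
reduced (well bottom): (8,6,9) with a≤c, −a<b≤a
well minimum |f| = |-8| = 8 (negative-definite)

8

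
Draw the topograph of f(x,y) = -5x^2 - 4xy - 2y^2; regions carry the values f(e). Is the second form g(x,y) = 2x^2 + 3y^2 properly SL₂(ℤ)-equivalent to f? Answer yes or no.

D₁ = -24, D₂ = -24
f is negative-definite; reduce −f:
−f: flip: (5,4,2)→(2,-4,5)
−f: translate: b→0 (≡-4 mod 4), so (2,-4,5)→(2,0,3)
−f: reduced (well bottom): (2,0,3) with a≤c, −a<b≤a
flip sign back: reduced form of f is (-2,0,-3)
g: reduced (well bottom): (2,0,3) with a≤c, −a<b≤a
reduced forms (-2, 0, -3) vs (2, 0, 3) ⇒ inequivalent

no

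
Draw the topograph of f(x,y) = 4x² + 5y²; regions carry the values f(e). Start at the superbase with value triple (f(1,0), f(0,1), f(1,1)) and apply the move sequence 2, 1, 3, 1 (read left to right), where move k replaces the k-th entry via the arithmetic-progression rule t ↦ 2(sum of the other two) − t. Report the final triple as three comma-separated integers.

start (4,5,9) = (f(1,0),f(0,1),f(1,1))
replace slot 2: 2·(4+9) − 5 = 21 → (4,21,9)
replace slot 1: 2·(21+9) − 4 = 56 → (56,21,9)
replace slot 3: 2·(56+21) − 9 = 145 → (56,21,145)
replace slot 1: 2·(21+145) − 56 = 276 → (276,21,145)

276,21,145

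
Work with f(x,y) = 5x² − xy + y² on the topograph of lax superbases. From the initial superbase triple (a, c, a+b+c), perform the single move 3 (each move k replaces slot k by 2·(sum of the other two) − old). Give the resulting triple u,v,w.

start (5,1,5) = (f(1,0),f(0,1),f(1,1))
replace slot 3: 2·(5+1) − 5 = 7 → (5,1,7)

5,1,7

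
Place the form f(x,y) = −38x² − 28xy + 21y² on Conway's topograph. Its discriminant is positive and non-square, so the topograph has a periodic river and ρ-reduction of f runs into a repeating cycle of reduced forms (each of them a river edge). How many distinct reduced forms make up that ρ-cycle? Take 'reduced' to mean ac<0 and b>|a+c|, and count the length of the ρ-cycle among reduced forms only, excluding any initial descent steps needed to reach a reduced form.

D = 3976, ⌊√D⌋ = 63
descent: ρ → (21,28,-38)  [lands on river]
river: ρ → (-38,48,11)
river: ρ → (11,62,-3)
river: ρ → (-3,58,51)
river: ρ → (51,44,-10)
river: ρ → (-10,56,21)
ρ-cycle length = 6 (tail of 1 descent step not counted)

6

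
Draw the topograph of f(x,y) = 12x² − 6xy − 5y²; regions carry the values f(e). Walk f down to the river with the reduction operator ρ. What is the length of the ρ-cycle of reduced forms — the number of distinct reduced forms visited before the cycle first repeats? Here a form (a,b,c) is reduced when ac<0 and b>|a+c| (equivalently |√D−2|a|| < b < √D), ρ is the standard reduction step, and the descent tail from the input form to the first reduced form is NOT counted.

D = 276, ⌊√D⌋ = 16
descent: ρ → (-5,16,1)  [lands on river]
river: ρ → (1,16,-5)
river: ρ → (-5,14,4)
river: ρ → (4,10,-11)
river: ρ → (-11,12,3)
river: ρ → (3,12,-11)
river: ρ → (-11,10,4)
river: ρ → (4,14,-5)
ρ-cycle length = 8 (tail of 1 descent step not counted)

8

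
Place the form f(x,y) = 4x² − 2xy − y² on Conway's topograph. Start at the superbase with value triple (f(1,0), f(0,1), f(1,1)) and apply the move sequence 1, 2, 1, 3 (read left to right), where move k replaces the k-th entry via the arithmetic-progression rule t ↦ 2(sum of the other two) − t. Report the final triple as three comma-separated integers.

start (4,-1,1) = (f(1,0),f(0,1),f(1,1))
replace slot 1: 2·((-1)+1) − 4 = -4 → (-4,-1,1)
replace slot 2: 2·((-4)+1) − (-1) = -5 → (-4,-5,1)
replace slot 1: 2·((-5)+1) − (-4) = -4 → (-4,-5,1)
replace slot 3: 2·((-4)+(-5)) − 1 = -19 → (-4,-5,-19)

-4,-5,-19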